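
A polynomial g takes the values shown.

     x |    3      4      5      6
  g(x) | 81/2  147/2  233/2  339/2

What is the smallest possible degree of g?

2

Forward differences of the values at x = 3, 4, 5, 6:
  g  : 81/2  147/2  233/2  339/2
  Δ  : 33  43  53
  Δ^2: 10  10
  Δ^3: 0
The second differences are constant (10) and nonzero, while all higher differences vanish, so the minimal degree is 2.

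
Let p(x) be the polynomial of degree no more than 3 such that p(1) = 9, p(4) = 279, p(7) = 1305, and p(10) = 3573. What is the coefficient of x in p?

Write p(x) = ax^3 + bx^2 + cx + d. Substituting each data point gives a linear system:
  a + b + c + d = 9
  64a + 16b + 4c + d = 279
  343a + 49b + 7c + d = 1305
  1000a + 100b + 10c + d = 3573
Solving the system yields a = 3, b = 6, c = -3, d = 3.
So p(x) = 3x³ + 6x² - 3x + 3.
The coefficient of x is -3.

-3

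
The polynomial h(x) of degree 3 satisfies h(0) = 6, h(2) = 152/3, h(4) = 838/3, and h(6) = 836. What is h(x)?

h(x) = 3x^3 + 5x^2 + (1/3)x + 6

Using the Lagrange interpolation formula with nodes 0, 2, 4, 6:
  L_0(x) = (x - 2)(x - 4)(x - 6) / -48
  L_1(x) = x(x - 4)(x - 6) / 16
  L_2(x) = x(x - 2)(x - 6) / -16
  L_3(x) = x(x - 2)(x - 4) / 48
Then h(x) = 6·L_0(x) + 152/3·L_1(x) + 838/3·L_2(x) + 836·L_3(x).
Expanding and collecting terms gives h(x) = 3x³ + 5x² + (1/3)x + 6.
Check: h(0) = 6. ✓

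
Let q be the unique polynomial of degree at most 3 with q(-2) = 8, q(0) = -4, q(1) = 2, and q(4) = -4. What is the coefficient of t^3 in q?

-1

Write q(t) = at^3 + bt^2 + ct + d. Substituting each data point gives a linear system:
  -8a + 4b - 2c + d = 8
  d = -4
  a + b + c + d = 2
  64a + 16b + 4c + d = -4
Solving the system yields a = -1, b = 3, c = 4, d = -4.
So q(t) = -t^3 + 3t^2 + 4t - 4.
The leading coefficient is -1.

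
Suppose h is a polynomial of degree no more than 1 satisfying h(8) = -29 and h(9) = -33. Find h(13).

-49

Using the Lagrange interpolation formula with nodes 8, 9:
  L_0(n) = (n - 9) / -1
  L_1(n) = (n - 8) / 1
Then h(n) = -29·L_0(n) - 33·L_1(n).
Expanding and collecting terms gives h(n) = -4n + 3.
Evaluating at n = 13: h(13) = -49.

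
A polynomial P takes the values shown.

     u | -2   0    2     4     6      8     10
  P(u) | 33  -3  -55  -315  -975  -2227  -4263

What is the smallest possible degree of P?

3

Forward differences of the values at u = -2, 0, 2, 4, 6, 8, 10:
  P  : 33  -3  -55  -315  -975  -2227  -4263
  Δ  : -36  -52  -260  -660  -1252  -2036
  Δ^2: -16  -208  -400  -592  -784
  Δ^3: -192  -192  -192  -192
  Δ^4: 0  0  0
  Δ^5: 0  0
  Δ^6: 0
The third differences are constant (-192) and nonzero, while all higher differences vanish, so the minimal degree is 3.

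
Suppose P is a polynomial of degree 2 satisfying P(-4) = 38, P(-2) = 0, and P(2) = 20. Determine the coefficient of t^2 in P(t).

Write P(t) = at^2 + bt + c. Substituting each data point gives a linear system:
  16a - 4b + c = 38
  4a - 2b + c = 0
  4a + 2b + c = 20
Solving the system yields a = 4, b = 5, c = -6.
So P(t) = 4t^2 + 5t - 6.
The leading coefficient is 4.

4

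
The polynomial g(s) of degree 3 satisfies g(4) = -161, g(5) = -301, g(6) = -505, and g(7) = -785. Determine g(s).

Write g(s) = as^3 + bs^2 + cs + d. Substituting each data point gives a linear system:
  64a + 16b + 4c + d = -161
  125a + 25b + 5c + d = -301
  216a + 36b + 6c + d = -505
  343a + 49b + 7c + d = -785
Solving the system yields a = -2, b = -2, c = 0, d = -1.
So g(s) = -2s³ - 2s² - 1.
Check: g(5) = -301. ✓

g(s) = -2s^3 - 2s^2 - 1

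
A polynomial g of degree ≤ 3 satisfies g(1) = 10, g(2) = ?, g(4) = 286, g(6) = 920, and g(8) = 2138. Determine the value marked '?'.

The 4 known points determine the degree-3 polynomial uniquely.
Write g(x) = ax^3 + bx^2 + cx + d. Substituting each data point gives a linear system:
  a + b + c + d = 10
  64a + 16b + 4c + d = 286
  216a + 36b + 6c + d = 920
  512a + 64b + 8c + d = 2138
Solving the system yields a = 4, b = 1, c = 3, d = 2.
So g(x) = 4x^3 + x^2 + 3x + 2.
Then g(2) = 44.

44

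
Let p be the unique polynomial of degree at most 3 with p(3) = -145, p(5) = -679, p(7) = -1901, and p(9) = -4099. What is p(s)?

p(s) = -6s^3 + 4s^2 - 5s - 4

Using the Lagrange interpolation formula with nodes 3, 5, 7, 9:
  L_0(s) = (s - 5)(s - 7)(s - 9) / -48
  L_1(s) = (s - 3)(s - 7)(s - 9) / 16
  L_2(s) = (s - 3)(s - 5)(s - 9) / -16
  L_3(s) = (s - 3)(s - 5)(s - 7) / 48
Then p(s) = -145·L_0(s) - 679·L_1(s) - 1901·L_2(s) - 4099·L_3(s).
Expanding and collecting terms gives p(s) = -6s^3 + 4s^2 - 5s - 4.
Check: p(9) = -4099. ✓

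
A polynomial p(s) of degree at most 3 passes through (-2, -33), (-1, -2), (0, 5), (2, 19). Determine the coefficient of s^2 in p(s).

Write p(s) = as^3 + bs^2 + cs + d. Substituting each data point gives a linear system:
  -8a + 4b - 2c + d = -33
  -a + b - c + d = -2
  d = 5
  8a + 4b + 2c + d = 19
Solving the system yields a = 3, b = -3, c = 1, d = 5.
So p(s) = 3s³ - 3s² + s + 5.
The coefficient of s^2 is -3.

-3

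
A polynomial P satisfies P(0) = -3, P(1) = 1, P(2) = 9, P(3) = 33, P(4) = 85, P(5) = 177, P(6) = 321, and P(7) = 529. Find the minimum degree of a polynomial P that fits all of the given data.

3

Forward differences of the values at x = 0, 1, 2, 3, 4, 5, 6, 7:
  P  : -3  1  9  33  85  177  321  529
  Δ  : 4  8  24  52  92  144  208
  Δ^2: 4  16  28  40  52  64
  Δ^3: 12  12  12  12  12
  Δ^4: 0  0  0  0
  Δ^5: 0  0  0
  Δ^6: 0  0
  Δ^7: 0
The third differences are constant (12) and nonzero, while all higher differences vanish, so the minimal degree is 3.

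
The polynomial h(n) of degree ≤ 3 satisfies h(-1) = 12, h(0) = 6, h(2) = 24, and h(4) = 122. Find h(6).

Using the Lagrange interpolation formula with nodes -1, 0, 2, 4:
  L_0(n) = n(n - 2)(n - 4) / -15
  L_1(n) = (n + 1)(n - 2)(n - 4) / 8
  L_2(n) = (n + 1)n(n - 4) / -12
  L_3(n) = (n + 1)n(n - 2) / 40
Then h(n) = 12·L_0(n) + 6·L_1(n) + 24·L_2(n) + 122·L_3(n).
Expanding and collecting terms gives h(n) = n^3 + 4n^2 - 3n + 6.
Evaluating at n = 6: h(6) = 348.

348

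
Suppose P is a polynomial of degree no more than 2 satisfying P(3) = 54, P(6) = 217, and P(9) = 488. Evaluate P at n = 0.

-1

Forward differences of the values at n = 3, 6, 9:
  P  : 54  217  488
  Δ  : 163  271
  Δ^2: 108
The second differences are constant, confirming degree 2.
Interpolating (Newton forward form) and evaluating at n = 0 gives P(0) = -1.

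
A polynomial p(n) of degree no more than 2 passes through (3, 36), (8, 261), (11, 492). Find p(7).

Write p(n) = an^2 + bn + c. Substituting each data point gives a linear system:
  9a + 3b + c = 36
  64a + 8b + c = 261
  121a + 11b + c = 492
Solving the system yields a = 4, b = 1, c = -3.
So p(n) = 4n^2 + n - 3.
Then p(7) = 200.

200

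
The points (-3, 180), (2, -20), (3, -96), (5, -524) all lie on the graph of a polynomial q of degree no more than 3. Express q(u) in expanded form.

Write q(u) = au^3 + bu^2 + cu + d. Substituting each data point gives a linear system:
  -27a + 9b - 3c + d = 180
  8a + 4b + 2c + d = -20
  27a + 9b + 3c + d = -96
  125a + 25b + 5c + d = -524
Solving the system yields a = -5, b = 4, c = -1, d = 6.
So q(u) = -5u³ + 4u² - u + 6.
Check: q(2) = -20. ✓

q(u) = -5u^3 + 4u^2 - u + 6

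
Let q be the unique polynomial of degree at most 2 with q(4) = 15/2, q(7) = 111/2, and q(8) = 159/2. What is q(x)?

q(x) = 2x^2 - 6x - 1/2

Write q(x) = ax^2 + bx + c. Substituting each data point gives a linear system:
  16a + 4b + c = 15/2
  49a + 7b + c = 111/2
  64a + 8b + c = 159/2
Solving the system yields a = 2, b = -6, c = -1/2.
So q(x) = 2x^2 - 6x - 1/2.
Check: q(4) = 15/2. ✓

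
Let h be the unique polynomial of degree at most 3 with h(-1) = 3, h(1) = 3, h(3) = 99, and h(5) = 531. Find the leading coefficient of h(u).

5

Write h(u) = au^3 + bu^2 + cu + d. Substituting each data point gives a linear system:
  -a + b - c + d = 3
  a + b + c + d = 3
  27a + 9b + 3c + d = 99
  125a + 25b + 5c + d = 531
Solving the system yields a = 5, b = -3, c = -5, d = 6.
So h(u) = 5u³ - 3u² - 5u + 6.
The leading coefficient is 5.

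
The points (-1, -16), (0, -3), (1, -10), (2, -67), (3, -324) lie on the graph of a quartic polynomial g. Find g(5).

Using the Lagrange interpolation formula with nodes -1, 0, 1, 2, 3:
  L_0(n) = n(n - 1)(n - 2)(n - 3) / 24
  L_1(n) = (n + 1)(n - 1)(n - 2)(n - 3) / -6
  L_2(n) = (n + 1)n(n - 2)(n - 3) / 4
  L_3(n) = (n + 1)n(n - 1)(n - 3) / -6
  L_4(n) = (n + 1)n(n - 1)(n - 2) / 24
Then g(n) = -16·L_0(n) - 3·L_1(n) - 10·L_2(n) - 67·L_3(n) - 324·L_4(n).
Expanding and collecting terms gives g(n) = -5n^4 + 5n^3 - 5n^2 - 2n - 3.
Evaluating at n = 5: g(5) = -2638.

-2638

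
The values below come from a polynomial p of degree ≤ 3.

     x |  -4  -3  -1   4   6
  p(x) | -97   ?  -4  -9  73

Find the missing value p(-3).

-44

The 4 known points determine the degree-3 polynomial uniquely.
Write p(x) = ax^3 + bx^2 + cx + d. Substituting each data point gives a linear system:
  -64a + 16b - 4c + d = -97
  -a + b - c + d = -4
  64a + 16b + 4c + d = -9
  216a + 36b + 6c + d = 73
Solving the system yields a = 1, b = -3, c = -5, d = -5.
So p(x) = x³ - 3x² - 5x - 5.
Then p(-3) = -44.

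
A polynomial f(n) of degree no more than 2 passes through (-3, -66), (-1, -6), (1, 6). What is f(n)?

Write f(n) = an^2 + bn + c. Substituting each data point gives a linear system:
  9a - 3b + c = -66
  a - b + c = -6
  a + b + c = 6
Solving the system yields a = -6, b = 6, c = 6.
So f(n) = -6n² + 6n + 6.
Check: f(1) = 6. ✓

f(n) = -6n^2 + 6n + 6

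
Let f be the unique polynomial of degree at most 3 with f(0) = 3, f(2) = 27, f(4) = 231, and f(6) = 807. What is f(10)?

Using the Lagrange interpolation formula with nodes 0, 2, 4, 6:
  L_0(x) = (x - 2)(x - 4)(x - 6) / -48
  L_1(x) = x(x - 4)(x - 6) / 16
  L_2(x) = x(x - 2)(x - 6) / -16
  L_3(x) = x(x - 2)(x - 4) / 48
Then f(x) = 3·L_0(x) + 27·L_1(x) + 231·L_2(x) + 807·L_3(x).
Expanding and collecting terms gives f(x) = 4x^3 - (3/2)x^2 - x + 3.
Evaluating at x = 10: f(10) = 3843.

3843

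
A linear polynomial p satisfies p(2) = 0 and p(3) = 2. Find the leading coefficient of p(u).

2

Write p(u) = au + b. Substituting each data point gives a linear system:
  2a + b = 0
  3a + b = 2
Solving the system yields a = 2, b = -4.
So p(u) = 2u - 4.
The leading coefficient is 2.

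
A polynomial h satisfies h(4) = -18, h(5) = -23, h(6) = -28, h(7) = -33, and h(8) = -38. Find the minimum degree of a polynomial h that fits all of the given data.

Forward differences of the values at n = 4, 5, 6, 7, 8:
  h  : -18  -23  -28  -33  -38
  Δ  : -5  -5  -5  -5
  Δ^2: 0  0  0
  Δ^3: 0  0
  Δ^4: 0
The first differences are constant (-5) and nonzero, while all higher differences vanish, so the minimal degree is 1.

1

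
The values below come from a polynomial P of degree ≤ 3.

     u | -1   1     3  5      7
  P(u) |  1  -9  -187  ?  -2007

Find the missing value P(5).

On equispaced nodes a degree-3 polynomial has vanishing fourth forward difference, so
  P(-1) - 4·P(1) + 6·P(3) - 4·P(5) + P(7) = 0.
Substituting the known values and solving for P(5):
  -4·P(5) = 3092
  P(5) = -773.

-773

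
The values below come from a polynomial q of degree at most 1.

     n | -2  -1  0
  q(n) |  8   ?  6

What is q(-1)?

7

On equispaced nodes a degree-1 polynomial has vanishing second forward difference, so
  q(-2) - 2·q(-1) + q(0) = 0.
Substituting the known values and solving for q(-1):
  -2·q(-1) = -14
  q(-1) = 7.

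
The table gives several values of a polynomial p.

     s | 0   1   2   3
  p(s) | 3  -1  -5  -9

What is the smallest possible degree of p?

Forward differences of the values at s = 0, 1, 2, 3:
  p  : 3  -1  -5  -9
  Δ  : -4  -4  -4
  Δ^2: 0  0
  Δ^3: 0
The first differences are constant (-4) and nonzero, while all higher differences vanish, so the minimal degree is 1.

1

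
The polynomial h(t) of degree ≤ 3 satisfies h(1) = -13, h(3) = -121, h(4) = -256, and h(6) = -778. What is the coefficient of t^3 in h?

Write h(t) = at^3 + bt^2 + ct + d. Substituting each data point gives a linear system:
  a + b + c + d = -13
  27a + 9b + 3c + d = -121
  64a + 16b + 4c + d = -256
  216a + 36b + 6c + d = -778
Solving the system yields a = -3, b = -3, c = -3, d = -4.
So h(t) = -3t^3 - 3t^2 - 3t - 4.
The leading coefficient is -3.

-3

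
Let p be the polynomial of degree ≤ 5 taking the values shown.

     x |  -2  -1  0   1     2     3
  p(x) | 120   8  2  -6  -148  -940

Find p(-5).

9372

Forward differences of the values at x = -2, -1, 0, 1, 2, 3:
  p  : 120  8  2  -6  -148  -940
  Δ  : -112  -6  -8  -142  -792
  Δ^2: 106  -2  -134  -650
  Δ^3: -108  -132  -516
  Δ^4: -24  -384
  Δ^5: -360
The fifth differences are constant, confirming degree 5.
Interpolating (Newton forward form) and evaluating at x = -5 gives p(-5) = 9372.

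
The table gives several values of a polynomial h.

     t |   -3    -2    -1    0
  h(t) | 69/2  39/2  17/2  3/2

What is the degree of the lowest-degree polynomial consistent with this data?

Forward differences of the values at t = -3, -2, -1, 0:
  h  : 69/2  39/2  17/2  3/2
  Δ  : -15  -11  -7
  Δ^2: 4  4
  Δ^3: 0
The second differences are constant (4) and nonzero, while all higher differences vanish, so the minimal degree is 2.

2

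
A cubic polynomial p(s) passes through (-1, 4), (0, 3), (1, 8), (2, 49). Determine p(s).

p(s) = 5s^3 + 3s^2 - 3s + 3

Using the Lagrange interpolation formula with nodes -1, 0, 1, 2:
  L_0(s) = s(s - 1)(s - 2) / -6
  L_1(s) = (s + 1)(s - 1)(s - 2) / 2
  L_2(s) = (s + 1)s(s - 2) / -2
  L_3(s) = (s + 1)s(s - 1) / 6
Then p(s) = 4·L_0(s) + 3·L_1(s) + 8·L_2(s) + 49·L_3(s).
Expanding and collecting terms gives p(s) = 5s³ + 3s² - 3s + 3.
Check: p(2) = 49. ✓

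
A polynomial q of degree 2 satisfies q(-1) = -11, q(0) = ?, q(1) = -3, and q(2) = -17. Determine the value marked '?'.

-1

The 3 known points determine the degree-2 polynomial uniquely.
Write q(t) = at^2 + bt + c. Substituting each data point gives a linear system:
  a - b + c = -11
  a + b + c = -3
  4a + 2b + c = -17
Solving the system yields a = -6, b = 4, c = -1.
So q(t) = -6t^2 + 4t - 1.
Then q(0) = -1.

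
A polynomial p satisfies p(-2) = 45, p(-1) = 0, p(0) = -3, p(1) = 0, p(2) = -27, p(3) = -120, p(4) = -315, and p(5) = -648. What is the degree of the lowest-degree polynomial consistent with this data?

Forward differences of the values at t = -2, -1, 0, 1, 2, 3, 4, 5:
  p  : 45  0  -3  0  -27  -120  -315  -648
  Δ  : -45  -3  3  -27  -93  -195  -333
  Δ^2: 42  6  -30  -66  -102  -138
  Δ^3: -36  -36  -36  -36  -36
  Δ^4: 0  0  0  0
  Δ^5: 0  0  0
  Δ^6: 0  0
  Δ^7: 0
The third differences are constant (-36) and nonzero, while all higher differences vanish, so the minimal degree is 3.

3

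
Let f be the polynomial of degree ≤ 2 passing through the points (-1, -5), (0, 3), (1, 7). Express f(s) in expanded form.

Using the Lagrange interpolation formula with nodes -1, 0, 1:
  L_0(s) = s(s - 1) / 2
  L_1(s) = (s + 1)(s - 1) / -1
  L_2(s) = (s + 1)s / 2
Then f(s) = -5·L_0(s) + 3·L_1(s) + 7·L_2(s).
Expanding and collecting terms gives f(s) = -2s² + 6s + 3.
Check: f(0) = 3. ✓

f(s) = -2s^2 + 6s + 3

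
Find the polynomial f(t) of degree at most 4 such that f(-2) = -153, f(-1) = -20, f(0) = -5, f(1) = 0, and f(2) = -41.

Write f(t) = at^4 + bt^3 + ct^2 + dt + e. Substituting each data point gives a linear system:
  16a - 8b + 4c - 2d + e = -153
  a - b + c - d + e = -20
  e = -5
  a + b + c + d + e = 0
  16a + 8b + 4c + 2d + e = -41
Solving the system yields a = -6, b = 6, c = 1, d = 4, e = -5.
So f(t) = -6t⁴ + 6t³ + t² + 4t - 5.
Check: f(0) = -5. ✓

f(t) = -6t^4 + 6t^3 + t^2 + 4t - 5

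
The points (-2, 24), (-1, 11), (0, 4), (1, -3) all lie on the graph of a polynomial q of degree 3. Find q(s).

q(s) = -s^3 - 6s + 4

Using the Lagrange interpolation formula with nodes -2, -1, 0, 1:
  L_0(s) = (s + 1)s(s - 1) / -6
  L_1(s) = (s + 2)s(s - 1) / 2
  L_2(s) = (s + 2)(s + 1)(s - 1) / -2
  L_3(s) = (s + 2)(s + 1)s / 6
Then q(s) = 24·L_0(s) + 11·L_1(s) + 4·L_2(s) - 3·L_3(s).
Expanding and collecting terms gives q(s) = -s^3 - 6s + 4.
Check: q(-1) = 11. ✓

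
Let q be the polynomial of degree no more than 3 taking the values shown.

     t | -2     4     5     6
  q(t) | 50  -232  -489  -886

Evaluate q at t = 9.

-3217

Write q(t) = at^3 + bt^2 + ct + d. Substituting each data point gives a linear system:
  -8a + 4b - 2c + d = 50
  64a + 16b + 4c + d = -232
  125a + 25b + 5c + d = -489
  216a + 36b + 6c + d = -886
Solving the system yields a = -5, b = 5, c = 3, d = -4.
So q(t) = -5t³ + 5t² + 3t - 4.
Then q(9) = -3217.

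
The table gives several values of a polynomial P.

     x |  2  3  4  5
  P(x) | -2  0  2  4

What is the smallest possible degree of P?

1

Forward differences of the values at x = 2, 3, 4, 5:
  P  : -2  0  2  4
  Δ  : 2  2  2
  Δ^2: 0  0
  Δ^3: 0
The first differences are constant (2) and nonzero, while all higher differences vanish, so the minimal degree is 1.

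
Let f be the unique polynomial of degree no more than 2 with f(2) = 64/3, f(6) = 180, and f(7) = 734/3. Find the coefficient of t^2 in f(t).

Write f(t) = at^2 + bt + c. Substituting each data point gives a linear system:
  4a + 2b + c = 64/3
  36a + 6b + c = 180
  49a + 7b + c = 734/3
Solving the system yields a = 5, b = -1/3, c = 2.
So f(t) = 5t^2 - (1/3)t + 2.
The leading coefficient is 5.

5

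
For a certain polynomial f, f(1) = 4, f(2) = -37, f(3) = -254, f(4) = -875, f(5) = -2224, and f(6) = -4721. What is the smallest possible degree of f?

Forward differences of the values at s = 1, 2, 3, 4, 5, 6:
  f  : 4  -37  -254  -875  -2224  -4721
  Δ  : -41  -217  -621  -1349  -2497
  Δ^2: -176  -404  -728  -1148
  Δ^3: -228  -324  -420
  Δ^4: -96  -96
  Δ^5: 0
The fourth differences are constant (-96) and nonzero, while all higher differences vanish, so the minimal degree is 4.

4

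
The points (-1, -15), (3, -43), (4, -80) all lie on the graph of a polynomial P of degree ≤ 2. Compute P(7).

Using the Lagrange interpolation formula with nodes -1, 3, 4:
  L_0(s) = (s - 3)(s - 4) / 20
  L_1(s) = (s + 1)(s - 4) / -4
  L_2(s) = (s + 1)(s - 3) / 5
Then P(s) = -15·L_0(s) - 43·L_1(s) - 80·L_2(s).
Expanding and collecting terms gives P(s) = -6s² + 5s - 4.
Evaluating at s = 7: P(7) = -263.

-263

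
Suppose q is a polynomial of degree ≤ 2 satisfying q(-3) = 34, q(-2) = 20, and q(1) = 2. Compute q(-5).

74

Write q(s) = as^2 + bs + c. Substituting each data point gives a linear system:
  9a - 3b + c = 34
  4a - 2b + c = 20
  a + b + c = 2
Solving the system yields a = 2, b = -4, c = 4.
So q(s) = 2s^2 - 4s + 4.
Then q(-5) = 74.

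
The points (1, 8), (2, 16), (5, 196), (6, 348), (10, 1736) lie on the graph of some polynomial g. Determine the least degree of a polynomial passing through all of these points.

Divided differences on the nodes 1, 2, 5, 6, 10:
  order 0: 8  16  196  348  1736
  order 1: 8  60  152  347
  order 2: 13  23  39
  order 3: 2  2
  order 4: 0
The order-3 divided differences are all 2 (nonzero) and every higher order vanishes, so the data lies on a polynomial of degree exactly 3.

3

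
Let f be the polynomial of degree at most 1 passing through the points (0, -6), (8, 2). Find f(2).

-4

Using the Lagrange interpolation formula with nodes 0, 8:
  L_0(u) = (u - 8) / -8
  L_1(u) = u / 8
Then f(u) = -6·L_0(u) + 2·L_1(u).
Expanding and collecting terms gives f(u) = u - 6.
Evaluating at u = 2: f(2) = -4.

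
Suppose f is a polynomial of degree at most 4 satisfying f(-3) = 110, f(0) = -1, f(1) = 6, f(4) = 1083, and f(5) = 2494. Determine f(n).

Write f(n) = an^4 + bn^3 + cn^2 + dn + e. Substituting each data point gives a linear system:
  81a - 27b + 9c - 3d + e = 110
  e = -1
  a + b + c + d + e = 6
  256a + 64b + 16c + 4d + e = 1083
  625a + 125b + 25c + 5d + e = 2494
Solving the system yields a = 3, b = 5, c = 0, d = -1, e = -1.
So f(n) = 3n^4 + 5n^3 - n - 1.
Check: f(5) = 2494. ✓

f(n) = 3n^4 + 5n^3 - n - 1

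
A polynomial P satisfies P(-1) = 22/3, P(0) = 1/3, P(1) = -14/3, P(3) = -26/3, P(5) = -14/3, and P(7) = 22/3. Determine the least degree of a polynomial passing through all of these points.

Divided differences on the nodes -1, 0, 1, 3, 5, 7:
  order 0: 22/3  1/3  -14/3  -26/3  -14/3  22/3
  order 1: -7  -5  -2  2  6
  order 2: 1  1  1  1
  order 3: 0  0  0
  order 4: 0  0
  order 5: 0
The order-2 divided differences are all 1 (nonzero) and every higher order vanishes, so the data lies on a polynomial of degree exactly 2.

2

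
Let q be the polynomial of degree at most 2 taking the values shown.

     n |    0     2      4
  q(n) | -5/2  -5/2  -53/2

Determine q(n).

q(n) = -3n^2 + 6n - 5/2

Using the Lagrange interpolation formula with nodes 0, 2, 4:
  L_0(n) = (n - 2)(n - 4) / 8
  L_1(n) = n(n - 4) / -4
  L_2(n) = n(n - 2) / 8
Then q(n) = -5/2·L_0(n) - 5/2·L_1(n) - 53/2·L_2(n).
Expanding and collecting terms gives q(n) = -3n^2 + 6n - 5/2.
Check: q(0) = -5/2. ✓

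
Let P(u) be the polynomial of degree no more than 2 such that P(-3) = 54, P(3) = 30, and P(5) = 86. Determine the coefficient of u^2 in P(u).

Write P(u) = au^2 + bu + c. Substituting each data point gives a linear system:
  9a - 3b + c = 54
  9a + 3b + c = 30
  25a + 5b + c = 86
Solving the system yields a = 4, b = -4, c = 6.
So P(u) = 4u² - 4u + 6.
The leading coefficient is 4.

4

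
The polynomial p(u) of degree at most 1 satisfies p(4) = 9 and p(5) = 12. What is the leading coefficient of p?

Write p(u) = au + b. Substituting each data point gives a linear system:
  4a + b = 9
  5a + b = 12
Solving the system yields a = 3, b = -3.
So p(u) = 3u - 3.
The leading coefficient is 3.

3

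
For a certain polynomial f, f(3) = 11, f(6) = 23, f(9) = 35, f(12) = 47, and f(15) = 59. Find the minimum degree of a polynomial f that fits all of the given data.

Forward differences of the values at x = 3, 6, 9, 12, 15:
  f  : 11  23  35  47  59
  Δ  : 12  12  12  12
  Δ^2: 0  0  0
  Δ^3: 0  0
  Δ^4: 0
The first differences are constant (12) and nonzero, while all higher differences vanish, so the minimal degree is 1.

1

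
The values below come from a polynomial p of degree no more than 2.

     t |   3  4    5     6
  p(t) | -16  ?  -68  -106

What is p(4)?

The 3 known points determine the degree-2 polynomial uniquely.
Write p(t) = at^2 + bt + c. Substituting each data point gives a linear system:
  9a + 3b + c = -16
  25a + 5b + c = -68
  36a + 6b + c = -106
Solving the system yields a = -4, b = 6, c = 2.
So p(t) = -4t² + 6t + 2.
Then p(4) = -38.

-38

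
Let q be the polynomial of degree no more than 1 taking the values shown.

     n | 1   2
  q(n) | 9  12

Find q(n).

q(n) = 3n + 6

Using the Lagrange interpolation formula with nodes 1, 2:
  L_0(n) = (n - 2) / -1
  L_1(n) = (n - 1) / 1
Then q(n) = 9·L_0(n) + 12·L_1(n).
Expanding and collecting terms gives q(n) = 3n + 6.
Check: q(2) = 12. ✓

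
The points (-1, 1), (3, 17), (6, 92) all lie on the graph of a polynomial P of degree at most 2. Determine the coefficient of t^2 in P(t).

Write P(t) = at^2 + bt + c. Substituting each data point gives a linear system:
  a - b + c = 1
  9a + 3b + c = 17
  36a + 6b + c = 92
Solving the system yields a = 3, b = -2, c = -4.
So P(t) = 3t² - 2t - 4.
The leading coefficient is 3.

3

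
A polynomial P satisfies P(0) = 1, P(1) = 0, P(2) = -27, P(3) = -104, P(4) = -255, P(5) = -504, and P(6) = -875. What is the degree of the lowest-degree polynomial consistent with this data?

3

Forward differences of the values at n = 0, 1, 2, 3, 4, 5, 6:
  P  : 1  0  -27  -104  -255  -504  -875
  Δ  : -1  -27  -77  -151  -249  -371
  Δ^2: -26  -50  -74  -98  -122
  Δ^3: -24  -24  -24  -24
  Δ^4: 0  0  0
  Δ^5: 0  0
  Δ^6: 0
The third differences are constant (-24) and nonzero, while all higher differences vanish, so the minimal degree is 3.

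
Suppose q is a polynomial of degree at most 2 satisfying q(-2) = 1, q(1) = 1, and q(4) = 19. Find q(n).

Write q(n) = an^2 + bn + c. Substituting each data point gives a linear system:
  4a - 2b + c = 1
  a + b + c = 1
  16a + 4b + c = 19
Solving the system yields a = 1, b = 1, c = -1.
So q(n) = n² + n - 1.
Check: q(4) = 19. ✓

q(n) = n^2 + n - 1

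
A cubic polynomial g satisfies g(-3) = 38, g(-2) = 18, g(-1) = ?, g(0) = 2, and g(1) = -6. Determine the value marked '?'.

On equispaced nodes a degree-3 polynomial has vanishing fourth forward difference, so
  g(-3) - 4·g(-2) + 6·g(-1) - 4·g(0) + g(1) = 0.
Substituting the known values and solving for g(-1):
  6·g(-1) = 48
  g(-1) = 8.

8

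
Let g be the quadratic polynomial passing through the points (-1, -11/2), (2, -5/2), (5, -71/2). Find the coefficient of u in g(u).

Write g(u) = au^2 + bu + c. Substituting each data point gives a linear system:
  a - b + c = -11/2
  4a + 2b + c = -5/2
  25a + 5b + c = -71/2
Solving the system yields a = -2, b = 3, c = -1/2.
So g(u) = -2u² + 3u - 1/2.
The coefficient of u is 3.

3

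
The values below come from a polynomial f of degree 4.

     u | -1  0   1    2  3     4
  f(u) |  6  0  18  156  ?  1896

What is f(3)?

654

On equispaced nodes a degree-4 polynomial has vanishing fifth forward difference, so
  - f(-1) + 5·f(0) - 10·f(1) + 10·f(2) - 5·f(3) + f(4) = 0.
Substituting the known values and solving for f(3):
  -5·f(3) = -3270
  f(3) = 654.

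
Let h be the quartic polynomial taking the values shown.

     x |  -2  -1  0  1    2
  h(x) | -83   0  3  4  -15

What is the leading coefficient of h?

Write h(x) = ax^4 + bx^3 + cx^2 + dx + e. Substituting each data point gives a linear system:
  16a - 8b + 4c - 2d + e = -83
  a - b + c - d + e = 0
  e = 3
  a + b + c + d + e = 4
  16a + 8b + 4c + 2d + e = -15
Solving the system yields a = -4, b = 5, c = 3, d = -3, e = 3.
So h(x) = -4x^4 + 5x^3 + 3x^2 - 3x + 3.
The leading coefficient is -4.

-4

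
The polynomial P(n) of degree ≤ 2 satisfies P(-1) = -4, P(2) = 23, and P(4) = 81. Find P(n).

Write P(n) = an^2 + bn + c. Substituting each data point gives a linear system:
  a - b + c = -4
  4a + 2b + c = 23
  16a + 4b + c = 81
Solving the system yields a = 4, b = 5, c = -3.
So P(n) = 4n² + 5n - 3.
Check: P(2) = 23. ✓

P(n) = 4n^2 + 5n - 3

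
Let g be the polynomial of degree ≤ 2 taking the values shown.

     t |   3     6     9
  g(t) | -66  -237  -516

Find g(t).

g(t) = -6t^2 - 3t - 3

Write g(t) = at^2 + bt + c. Substituting each data point gives a linear system:
  9a + 3b + c = -66
  36a + 6b + c = -237
  81a + 9b + c = -516
Solving the system yields a = -6, b = -3, c = -3.
So g(t) = -6t² - 3t - 3.
Check: g(6) = -237. ✓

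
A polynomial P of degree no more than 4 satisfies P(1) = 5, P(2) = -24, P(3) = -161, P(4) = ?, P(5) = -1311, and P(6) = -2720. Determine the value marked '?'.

-532

On equispaced nodes a degree-4 polynomial has vanishing fifth forward difference, so
  - P(1) + 5·P(2) - 10·P(3) + 10·P(4) - 5·P(5) + P(6) = 0.
Substituting the known values and solving for P(4):
  10·P(4) = -5320
  P(4) = -532.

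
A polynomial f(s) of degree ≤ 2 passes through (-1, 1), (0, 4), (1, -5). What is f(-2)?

Using the Lagrange interpolation formula with nodes -1, 0, 1:
  L_0(s) = s(s - 1) / 2
  L_1(s) = (s + 1)(s - 1) / -1
  L_2(s) = (s + 1)s / 2
Then f(s) = 1·L_0(s) + 4·L_1(s) - 5·L_2(s).
Expanding and collecting terms gives f(s) = -6s^2 - 3s + 4.
Evaluating at s = -2: f(-2) = -14.

-14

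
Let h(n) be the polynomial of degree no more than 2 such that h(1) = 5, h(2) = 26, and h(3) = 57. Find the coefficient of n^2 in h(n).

5

Write h(n) = an^2 + bn + c. Substituting each data point gives a linear system:
  a + b + c = 5
  4a + 2b + c = 26
  9a + 3b + c = 57
Solving the system yields a = 5, b = 6, c = -6.
So h(n) = 5n^2 + 6n - 6.
The leading coefficient is 5.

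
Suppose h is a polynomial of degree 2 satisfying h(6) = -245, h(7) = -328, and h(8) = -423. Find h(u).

Write h(u) = au^2 + bu + c. Substituting each data point gives a linear system:
  36a + 6b + c = -245
  49a + 7b + c = -328
  64a + 8b + c = -423
Solving the system yields a = -6, b = -5, c = 1.
So h(u) = -6u^2 - 5u + 1.
Check: h(7) = -328. ✓

h(u) = -6u^2 - 5u + 1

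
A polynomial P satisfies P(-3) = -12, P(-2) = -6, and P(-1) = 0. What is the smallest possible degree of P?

Forward differences of the values at x = -3, -2, -1:
  P  : -12  -6  0
  Δ  : 6  6
  Δ^2: 0
The first differences are constant (6) and nonzero, while all higher differences vanish, so the minimal degree is 1.

1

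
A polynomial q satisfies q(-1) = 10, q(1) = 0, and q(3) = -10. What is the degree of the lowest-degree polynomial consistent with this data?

Forward differences of the values at x = -1, 1, 3:
  q  : 10  0  -10
  Δ  : -10  -10
  Δ^2: 0
The first differences are constant (-10) and nonzero, while all higher differences vanish, so the minimal degree is 1.

1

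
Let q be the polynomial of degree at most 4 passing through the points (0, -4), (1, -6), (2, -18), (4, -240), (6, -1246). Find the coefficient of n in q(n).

-3

Write q(n) = an^4 + bn^3 + cn^2 + dn + e. Substituting each data point gives a linear system:
  e = -4
  a + b + c + d + e = -6
  16a + 8b + 4c + 2d + e = -18
  256a + 64b + 16c + 4d + e = -240
  1296a + 216b + 36c + 6d + e = -1246
Solving the system yields a = -1, b = 0, c = 2, d = -3, e = -4.
So q(n) = -n^4 + 2n^2 - 3n - 4.
The coefficient of n is -3.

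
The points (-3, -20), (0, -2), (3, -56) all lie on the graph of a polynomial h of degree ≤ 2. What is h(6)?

-182

Using the Lagrange interpolation formula with nodes -3, 0, 3:
  L_0(n) = n(n - 3) / 18
  L_1(n) = (n + 3)(n - 3) / -9
  L_2(n) = (n + 3)n / 18
Then h(n) = -20·L_0(n) - 2·L_1(n) - 56·L_2(n).
Expanding and collecting terms gives h(n) = -4n^2 - 6n - 2.
Evaluating at n = 6: h(6) = -182.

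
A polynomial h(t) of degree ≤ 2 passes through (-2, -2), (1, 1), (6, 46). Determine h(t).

h(t) = t^2 + 2t - 2

Using the Lagrange interpolation formula with nodes -2, 1, 6:
  L_0(t) = (t - 1)(t - 6) / 24
  L_1(t) = (t + 2)(t - 6) / -15
  L_2(t) = (t + 2)(t - 1) / 40
Then h(t) = -2·L_0(t) + 1·L_1(t) + 46·L_2(t).
Expanding and collecting terms gives h(t) = t² + 2t - 2.
Check: h(6) = 46. ✓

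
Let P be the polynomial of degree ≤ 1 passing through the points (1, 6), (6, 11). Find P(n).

P(n) = n + 5

Write P(n) = an + b. Substituting each data point gives a linear system:
  a + b = 6
  6a + b = 11
Solving the system yields a = 1, b = 5.
So P(n) = n + 5.
Check: P(1) = 6. ✓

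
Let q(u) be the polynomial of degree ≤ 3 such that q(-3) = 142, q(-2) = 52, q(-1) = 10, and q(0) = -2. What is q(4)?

Write q(u) = au^3 + bu^2 + cu + d. Substituting each data point gives a linear system:
  -27a + 9b - 3c + d = 142
  -8a + 4b - 2c + d = 52
  -a + b - c + d = 10
  d = -2
Solving the system yields a = -3, b = 6, c = -3, d = -2.
So q(u) = -3u³ + 6u² - 3u - 2.
Then q(4) = -110.

-110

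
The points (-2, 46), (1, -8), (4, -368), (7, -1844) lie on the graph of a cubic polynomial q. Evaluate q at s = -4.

Write q(s) = as^3 + bs^2 + cs + d. Substituting each data point gives a linear system:
  -8a + 4b - 2c + d = 46
  a + b + c + d = -8
  64a + 16b + 4c + d = -368
  343a + 49b + 7c + d = -1844
Solving the system yields a = -5, b = -2, c = -5, d = 4.
So q(s) = -5s³ - 2s² - 5s + 4.
Then q(-4) = 312.

312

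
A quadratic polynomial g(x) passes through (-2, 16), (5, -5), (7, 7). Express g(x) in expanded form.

Using the Lagrange interpolation formula with nodes -2, 5, 7:
  L_0(x) = (x - 5)(x - 7) / 63
  L_1(x) = (x + 2)(x - 7) / -14
  L_2(x) = (x + 2)(x - 5) / 18
Then g(x) = 16·L_0(x) - 5·L_1(x) + 7·L_2(x).
Expanding and collecting terms gives g(x) = x² - 6x.
Check: g(5) = -5. ✓

g(x) = x^2 - 6x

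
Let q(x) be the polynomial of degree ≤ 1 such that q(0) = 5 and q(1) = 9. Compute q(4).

Using the Lagrange interpolation formula with nodes 0, 1:
  L_0(x) = (x - 1) / -1
  L_1(x) = x / 1
Then q(x) = 5·L_0(x) + 9·L_1(x).
Expanding and collecting terms gives q(x) = 4x + 5.
Evaluating at x = 4: q(4) = 21.

21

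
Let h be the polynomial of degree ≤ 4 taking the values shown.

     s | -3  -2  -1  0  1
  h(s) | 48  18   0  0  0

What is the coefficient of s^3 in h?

-5

Write h(s) = as^4 + bs^3 + cs^2 + ds + e. Substituting each data point gives a linear system:
  81a - 27b + 9c - 3d + e = 48
  16a - 8b + 4c - 2d + e = 18
  a - b + c - d + e = 0
  e = 0
  a + b + c + d + e = 0
Solving the system yields a = -1, b = -5, c = 1, d = 5, e = 0.
So h(s) = -s^4 - 5s^3 + s^2 + 5s.
The coefficient of s^3 is -5.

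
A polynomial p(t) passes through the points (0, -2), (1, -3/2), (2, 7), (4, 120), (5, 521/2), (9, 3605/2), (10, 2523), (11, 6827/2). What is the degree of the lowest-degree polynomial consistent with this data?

3

Divided differences on the nodes 0, 1, 2, 4, 5, 9, 10, 11:
  order 0: -2  -3/2  7  120  521/2  3605/2  2523  6827/2
  order 1: 1/2  17/2  113/2  281/2  771/2  1441/2  1781/2
  order 2: 4  16  28  49  67  85
  order 3: 3  3  3  3  3
  order 4: 0  0  0  0
  order 5: 0  0  0
  order 6: 0  0
  order 7: 0
The order-3 divided differences are all 3 (nonzero) and every higher order vanishes, so the data lies on a polynomial of degree exactly 3.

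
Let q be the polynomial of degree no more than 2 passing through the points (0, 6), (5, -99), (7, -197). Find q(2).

Using the Lagrange interpolation formula with nodes 0, 5, 7:
  L_0(s) = (s - 5)(s - 7) / 35
  L_1(s) = s(s - 7) / -10
  L_2(s) = s(s - 5) / 14
Then q(s) = 6·L_0(s) - 99·L_1(s) - 197·L_2(s).
Expanding and collecting terms gives q(s) = -4s² - s + 6.
Evaluating at s = 2: q(2) = -12.

-12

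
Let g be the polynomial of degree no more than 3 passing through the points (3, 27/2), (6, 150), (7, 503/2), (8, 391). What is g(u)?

g(u) = u^3 - 2u^2 + (1/2)u + 3

Using the Lagrange interpolation formula with nodes 3, 6, 7, 8:
  L_0(u) = (u - 6)(u - 7)(u - 8) / -60
  L_1(u) = (u - 3)(u - 7)(u - 8) / 6
  L_2(u) = (u - 3)(u - 6)(u - 8) / -4
  L_3(u) = (u - 3)(u - 6)(u - 7) / 10
Then g(u) = 27/2·L_0(u) + 150·L_1(u) + 503/2·L_2(u) + 391·L_3(u).
Expanding and collecting terms gives g(u) = u^3 - 2u^2 + (1/2)u + 3.
Check: g(3) = 27/2. ✓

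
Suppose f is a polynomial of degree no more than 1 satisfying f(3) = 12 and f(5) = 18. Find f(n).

Using the Lagrange interpolation formula with nodes 3, 5:
  L_0(n) = (n - 5) / -2
  L_1(n) = (n - 3) / 2
Then f(n) = 12·L_0(n) + 18·L_1(n).
Expanding and collecting terms gives f(n) = 3n + 3.
Check: f(5) = 18. ✓

f(n) = 3n + 3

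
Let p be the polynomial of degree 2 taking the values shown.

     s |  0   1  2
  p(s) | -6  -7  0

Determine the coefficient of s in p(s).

Write p(s) = as^2 + bs + c. Substituting each data point gives a linear system:
  c = -6
  a + b + c = -7
  4a + 2b + c = 0
Solving the system yields a = 4, b = -5, c = -6.
So p(s) = 4s^2 - 5s - 6.
The coefficient of s is -5.

-5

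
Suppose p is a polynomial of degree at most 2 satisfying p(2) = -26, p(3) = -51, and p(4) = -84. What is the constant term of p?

Write p(t) = at^2 + bt + c. Substituting each data point gives a linear system:
  4a + 2b + c = -26
  9a + 3b + c = -51
  16a + 4b + c = -84
Solving the system yields a = -4, b = -5, c = 0.
So p(t) = -4t² - 5t.
The constant term is 0.

0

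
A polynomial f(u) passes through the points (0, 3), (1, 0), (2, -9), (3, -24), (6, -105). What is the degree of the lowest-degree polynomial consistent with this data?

2

Divided differences on the nodes 0, 1, 2, 3, 6:
  order 0: 3  0  -9  -24  -105
  order 1: -3  -9  -15  -27
  order 2: -3  -3  -3
  order 3: 0  0
  order 4: 0
The order-2 divided differences are all -3 (nonzero) and every higher order vanishes, so the data lies on a polynomial of degree exactly 2.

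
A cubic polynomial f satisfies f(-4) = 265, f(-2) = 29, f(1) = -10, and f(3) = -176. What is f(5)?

-734

Write f(u) = au^3 + bu^2 + cu + d. Substituting each data point gives a linear system:
  -64a + 16b - 4c + d = 265
  -8a + 4b - 2c + d = 29
  a + b + c + d = -10
  27a + 9b + 3c + d = -176
Solving the system yields a = -5, b = -4, c = -2, d = 1.
So f(u) = -5u^3 - 4u^2 - 2u + 1.
Then f(5) = -734.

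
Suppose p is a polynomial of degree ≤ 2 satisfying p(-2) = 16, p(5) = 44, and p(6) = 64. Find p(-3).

28

Using the Lagrange interpolation formula with nodes -2, 5, 6:
  L_0(t) = (t - 5)(t - 6) / 56
  L_1(t) = (t + 2)(t - 6) / -7
  L_2(t) = (t + 2)(t - 5) / 8
Then p(t) = 16·L_0(t) + 44·L_1(t) + 64·L_2(t).
Expanding and collecting terms gives p(t) = 2t^2 - 2t + 4.
Evaluating at t = -3: p(-3) = 28.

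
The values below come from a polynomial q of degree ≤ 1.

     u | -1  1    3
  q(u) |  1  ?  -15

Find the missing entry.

On equispaced nodes a degree-1 polynomial has vanishing second forward difference, so
  q(-1) - 2·q(1) + q(3) = 0.
Substituting the known values and solving for q(1):
  -2·q(1) = 14
  q(1) = -7.

-7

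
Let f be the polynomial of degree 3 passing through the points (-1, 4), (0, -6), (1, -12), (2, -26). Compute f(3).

Using the Lagrange interpolation formula with nodes -1, 0, 1, 2:
  L_0(u) = u(u - 1)(u - 2) / -6
  L_1(u) = (u + 1)(u - 1)(u - 2) / 2
  L_2(u) = (u + 1)u(u - 2) / -2
  L_3(u) = (u + 1)u(u - 1) / 6
Then f(u) = 4·L_0(u) - 6·L_1(u) - 12·L_2(u) - 26·L_3(u).
Expanding and collecting terms gives f(u) = -2u^3 + 2u^2 - 6u - 6.
Evaluating at u = 3: f(3) = -60.

-60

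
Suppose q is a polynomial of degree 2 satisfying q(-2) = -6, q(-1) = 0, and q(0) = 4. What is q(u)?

q(u) = -u^2 + 3u + 4

Using the Lagrange interpolation formula with nodes -2, -1, 0:
  L_0(u) = (u + 1)u / 2
  L_1(u) = (u + 2)u / -1
  L_2(u) = (u + 2)(u + 1) / 2
Then q(u) = -6·L_0(u) + 0·L_1(u) + 4·L_2(u).
Expanding and collecting terms gives q(u) = -u^2 + 3u + 4.
Check: q(-1) = 0. ✓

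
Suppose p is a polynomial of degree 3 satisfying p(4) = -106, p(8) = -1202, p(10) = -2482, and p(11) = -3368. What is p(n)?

Write p(n) = an^3 + bn^2 + cn + d. Substituting each data point gives a linear system:
  64a + 16b + 4c + d = -106
  512a + 64b + 8c + d = -1202
  1000a + 100b + 10c + d = -2482
  1331a + 121b + 11c + d = -3368
Solving the system yields a = -3, b = 5, c = 2, d = -2.
So p(n) = -3n^3 + 5n^2 + 2n - 2.
Check: p(4) = -106. ✓

p(n) = -3n^3 + 5n^2 + 2n - 2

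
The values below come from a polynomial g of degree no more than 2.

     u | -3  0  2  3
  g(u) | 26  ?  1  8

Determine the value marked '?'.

-1

The 3 known points determine the degree-2 polynomial uniquely.
Write g(u) = au^2 + bu + c. Substituting each data point gives a linear system:
  9a - 3b + c = 26
  4a + 2b + c = 1
  9a + 3b + c = 8
Solving the system yields a = 2, b = -3, c = -1.
So g(u) = 2u^2 - 3u - 1.
Then g(0) = -1.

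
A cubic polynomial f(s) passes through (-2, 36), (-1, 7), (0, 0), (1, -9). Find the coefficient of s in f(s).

Write f(s) = as^3 + bs^2 + cs + d. Substituting each data point gives a linear system:
  -8a + 4b - 2c + d = 36
  -a + b - c + d = 7
  d = 0
  a + b + c + d = -9
Solving the system yields a = -4, b = -1, c = -4, d = 0.
So f(s) = -4s^3 - s^2 - 4s.
The coefficient of s is -4.

-4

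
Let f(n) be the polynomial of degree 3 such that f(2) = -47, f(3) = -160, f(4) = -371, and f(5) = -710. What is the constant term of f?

5

Write f(n) = an^3 + bn^2 + cn + d. Substituting each data point gives a linear system:
  8a + 4b + 2c + d = -47
  27a + 9b + 3c + d = -160
  64a + 16b + 4c + d = -371
  125a + 25b + 5c + d = -710
Solving the system yields a = -5, b = -4, c = 2, d = 5.
So f(n) = -5n^3 - 4n^2 + 2n + 5.
The constant term is 5.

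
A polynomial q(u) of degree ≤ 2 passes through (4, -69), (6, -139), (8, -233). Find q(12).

Write q(u) = au^2 + bu + c. Substituting each data point gives a linear system:
  16a + 4b + c = -69
  36a + 6b + c = -139
  64a + 8b + c = -233
Solving the system yields a = -3, b = -5, c = -1.
So q(u) = -3u^2 - 5u - 1.
Then q(12) = -493.

-493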